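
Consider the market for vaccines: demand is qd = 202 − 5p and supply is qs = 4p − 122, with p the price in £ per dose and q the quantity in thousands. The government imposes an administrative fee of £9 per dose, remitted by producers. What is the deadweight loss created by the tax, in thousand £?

Deadweight loss = £90 thousand.

Before the tax: set 202 − 5p = 4p − 122 → p* = £36, q* = 22.
With the tax collected from producers, supply shifts: qs = 4(p − 9) − 122.
Solving gives q = 2 with consumers paying £40 and producers receiving £31 (the £9 wedge).
Quantity falls by |ΔQ| = |22 − 2| = 20.
DWL = ½ · t · |ΔQ| = ½ · 9 · 20 = £90.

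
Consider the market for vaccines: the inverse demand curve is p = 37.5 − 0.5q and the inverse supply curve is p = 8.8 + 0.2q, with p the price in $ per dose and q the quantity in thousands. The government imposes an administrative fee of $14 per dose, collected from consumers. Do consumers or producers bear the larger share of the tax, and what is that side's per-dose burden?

Inverting to q(p) form: qd = 75 − 2p; qs = 5p − 44.
Without the tax, 75 − 2p = 5p − 44 gives 7p = 119, so p* = $17 and q* = 41.
With the tax collected from consumers, demand (in seller-price terms) shifts: qd = 75 − 2(p + 14).
New equilibrium: consumers pay $27, producers receive $13, q = 21. (Wedge: pb − ps = 14.)
Per-dose burden: consumers $10, producers $4.
Consumers take the larger share because demand is less price-elastic here (demand slope 2 vs supply slope 5).

Consumers bear the larger share: $10 per dose.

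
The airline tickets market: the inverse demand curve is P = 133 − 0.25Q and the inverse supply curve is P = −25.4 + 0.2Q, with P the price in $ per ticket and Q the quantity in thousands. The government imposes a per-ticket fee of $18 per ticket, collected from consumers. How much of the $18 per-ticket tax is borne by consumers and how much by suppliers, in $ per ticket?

Inverting to Q(P) form: Qd = 532 − 4P; Qs = 5P + 127.
Without the tax, 532 − 4P = 5P + 127 gives 9P = 405, so P* = $45 and Q* = 352.
With the tax collected from consumers, demand (in seller-price terms) shifts: Qd = 532 − 4(P + 18).
New equilibrium: consumers pay $55, suppliers receive $37, Q = 312. (Wedge: Pb − Ps = 18.)
Burden on consumers: $10; on suppliers: $8. (They sum to $18.)

Consumers bear $10 per ticket; suppliers bear $8 per ticket.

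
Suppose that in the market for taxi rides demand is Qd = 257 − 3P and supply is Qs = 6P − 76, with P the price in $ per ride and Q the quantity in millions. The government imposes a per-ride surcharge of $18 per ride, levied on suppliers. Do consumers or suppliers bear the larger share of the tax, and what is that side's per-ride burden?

Consumers bear the larger share: $12 per ride.

Without the tax, 257 − 3P = 6P − 76 gives 9P = 333, so P* = $37 and Q* = 146.
With the tax collected from suppliers, supply shifts: Qs = 6(P − 18) − 76.
New equilibrium: consumers pay $49, suppliers receive $31, Q = 110. (Wedge: Pb − Ps = 18.)
Per-ride burden: consumers $12, suppliers $6.
Consumers take the larger share because demand is less price-elastic here (demand slope 3 vs supply slope 6).
The less price-elastic side of the market bears the larger share of a per-unit tax.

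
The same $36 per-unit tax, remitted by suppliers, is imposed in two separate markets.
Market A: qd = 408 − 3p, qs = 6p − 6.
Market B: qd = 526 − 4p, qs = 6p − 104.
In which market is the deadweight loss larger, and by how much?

Market A: pre-tax p* = $46, q* = 270; post-tax q = 198; deadweight loss = $1296.
Market B: pre-tax p* = $63, q* = 274; post-tax q = 187.6; deadweight loss = $1555.2.
Difference: $1296 vs $1555.2 → market B is larger by $259.2.

Market B, by $259.2.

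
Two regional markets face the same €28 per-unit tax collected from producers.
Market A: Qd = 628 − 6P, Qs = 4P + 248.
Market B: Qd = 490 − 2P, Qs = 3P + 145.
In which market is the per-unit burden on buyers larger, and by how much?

Market B, by €5.6.

Market A: pre-tax P* = €38, Q* = 400; post-tax Q = 332.8; per-unit burden on buyers = €11.2.
Market B: pre-tax P* = €69, Q* = 352; post-tax Q = 318.4; per-unit burden on buyers = €16.8.
Difference: €11.2 vs €16.8 → market B is larger by €5.6.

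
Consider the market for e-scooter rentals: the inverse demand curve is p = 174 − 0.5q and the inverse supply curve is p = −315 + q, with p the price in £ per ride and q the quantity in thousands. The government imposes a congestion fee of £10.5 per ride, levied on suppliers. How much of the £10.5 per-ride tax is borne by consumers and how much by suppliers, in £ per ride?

Inverting to q(p) form: qd = 348 − 2p; qs = p + 315.
Before the tax: set 348 − 2p = p + 315 → p* = £11, q* = 326.
With the tax collected from suppliers, supply shifts: qs = (p − 10.5) + 315.
New equilibrium: consumers pay £14.5, suppliers receive £4, q = 319. (Wedge: pb − ps = 10.5.)
Burden on consumers: £3.5; on suppliers: £7. (They sum to £10.5.)

Consumers bear £3.5 per ride; suppliers bear £7 per ride.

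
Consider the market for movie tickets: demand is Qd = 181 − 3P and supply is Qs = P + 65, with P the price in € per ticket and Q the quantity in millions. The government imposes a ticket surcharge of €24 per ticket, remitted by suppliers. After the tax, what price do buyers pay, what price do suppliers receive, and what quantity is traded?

Buyers pay €35; suppliers receive €11; quantity = 76.

Without the tax, 181 − 3P = P + 65 gives 4P = 116, so P* = €29 and Q* = 94.
With the tax collected from suppliers, supply shifts: Qs = (P − 24) + 65.
New equilibrium: buyers pay €35, suppliers receive €11, Q = 76. (Wedge: Pb − Ps = 24.)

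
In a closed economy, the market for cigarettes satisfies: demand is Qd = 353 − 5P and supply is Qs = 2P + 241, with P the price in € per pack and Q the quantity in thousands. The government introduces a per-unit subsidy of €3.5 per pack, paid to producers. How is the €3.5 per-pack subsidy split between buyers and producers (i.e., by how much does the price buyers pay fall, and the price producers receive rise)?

Before the subsidy: set 353 − 5P = 2P + 241 → P* = €16, Q* = 273.
With a per-unit subsidy paid to producers, each receives P + 3.5 per unit sold, so supply becomes Qs = 2(P + 3.5) + 241.
New equilibrium: buyers pay €15, producers receive €18.5, Q = 278. (Wedge: Pb − Ps = −3.5.)
Gain to buyers: €1; to producers: €2.5. (They sum to €3.5.)

Buyers gain €1 per pack; producers gain €2.5 per pack.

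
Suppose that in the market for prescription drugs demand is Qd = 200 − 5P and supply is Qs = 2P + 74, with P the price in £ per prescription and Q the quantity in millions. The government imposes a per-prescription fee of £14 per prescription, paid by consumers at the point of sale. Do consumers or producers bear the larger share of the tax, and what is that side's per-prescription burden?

Producers bear the larger share: £10 per prescription.

Before the tax: set 200 − 5P = 2P + 74 → P* = £18, Q* = 110.
With the tax collected from consumers, demand (in seller-price terms) shifts: Qd = 200 − 5(P + 14).
Solving gives Q = 90 with consumers paying £22 and producers receiving £8 (the £14 wedge).
Per-prescription burden: consumers £4, producers £10.
Producers take the larger share because supply is less price-elastic here (demand slope 5 vs supply slope 2).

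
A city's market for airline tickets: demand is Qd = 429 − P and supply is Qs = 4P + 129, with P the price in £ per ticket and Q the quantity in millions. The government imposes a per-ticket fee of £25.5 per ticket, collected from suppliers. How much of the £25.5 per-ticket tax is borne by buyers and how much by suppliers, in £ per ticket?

Buyers bear £20.4 per ticket; suppliers bear £5.1 per ticket.

Without the tax, 429 − P = 4P + 129 gives 5P = 300, so P* = £60 and Q* = 369.
With the tax collected from suppliers, supply shifts: Qs = 4(P − 25.5) + 129.
Solving gives Q = 348.6 with buyers paying £80.4 and suppliers receiving £54.9 (the £25.5 wedge).
Burden on buyers: £20.4; on suppliers: £5.1. (They sum to £25.5.)
The less price-elastic side of the market bears the larger share of a per-unit tax.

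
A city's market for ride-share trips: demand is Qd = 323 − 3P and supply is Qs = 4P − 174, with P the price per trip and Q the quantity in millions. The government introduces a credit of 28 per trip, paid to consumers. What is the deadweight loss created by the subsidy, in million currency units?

Deadweight loss = 672 million.

Before the subsidy: set 323 − 3P = 4P − 174 → P* = 71, Q* = 110.
With a per-unit subsidy paid to consumers, each effectively pays P − 28, so demand becomes Qd = 323 − 3(P − 28).
Solving gives Q = 158 with consumers paying 55 and suppliers receiving 83 (the 28 wedge).
Quantity rises by |ΔQ| = |110 − 158| = 48.
DWL = ½ · t · |ΔQ| = ½ · 28 · 48 = 672.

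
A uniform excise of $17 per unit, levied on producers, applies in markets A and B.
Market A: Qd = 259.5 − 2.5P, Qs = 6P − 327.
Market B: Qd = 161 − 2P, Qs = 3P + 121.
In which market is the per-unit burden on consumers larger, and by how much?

Market A, by $1.8.

Market A: pre-tax P* = $69, Q* = 87; post-tax Q = 57; per-unit burden on consumers = $12.
Market B: pre-tax P* = $8, Q* = 145; post-tax Q = 124.6; per-unit burden on consumers = $10.2.
Difference: $12 vs $10.2 → market A is larger by $1.8.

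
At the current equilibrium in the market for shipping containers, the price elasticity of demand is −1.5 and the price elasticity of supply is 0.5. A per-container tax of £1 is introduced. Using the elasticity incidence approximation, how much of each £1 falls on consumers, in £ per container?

Incidence ratio: consumers' share ≈ εs / (εs + |εd|) = 0.5 / (0.5 + 1.5) = 0.25.
So consumers bear ≈ 0.25 × £1 = £0.25; suppliers bear £0.75.

Consumers bear ≈ £0.25 per container.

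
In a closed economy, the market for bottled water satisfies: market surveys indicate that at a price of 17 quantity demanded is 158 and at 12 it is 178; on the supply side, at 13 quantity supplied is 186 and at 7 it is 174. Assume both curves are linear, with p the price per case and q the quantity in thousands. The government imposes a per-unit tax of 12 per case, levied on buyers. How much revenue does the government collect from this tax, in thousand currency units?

Tax revenue = 1992 thousand.

Demand slope: (178 − 158)/(12 − 17) = -4, so qd = 226 − 4p.
Supply slope: (174 − 186)/(7 − 13) = 2, so qs = 2p + 160.
Before the tax: set 226 − 4p = 2p + 160 → p* = 11, q* = 182.
With the tax collected from buyers, demand (in seller-price terms) shifts: qd = 226 − 4(p + 12).
Solving gives q = 166 with buyers paying 15 and suppliers receiving 3 (the 12 wedge).
Revenue = t · Q = 12 · 166 = 1992.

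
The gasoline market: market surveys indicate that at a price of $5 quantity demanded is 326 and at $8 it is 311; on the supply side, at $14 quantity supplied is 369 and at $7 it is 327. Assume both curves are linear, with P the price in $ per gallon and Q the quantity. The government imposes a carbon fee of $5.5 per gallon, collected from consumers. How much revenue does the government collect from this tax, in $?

Demand slope: (311 − 326)/(8 − 5) = -5, so Qd = 351 − 5P.
Supply slope: (327 − 369)/(7 − 14) = 6, so Qs = 6P + 285.
Before the tax: set 351 − 5P = 6P + 285 → P* = $6, Q* = 321.
With the tax collected from consumers, demand (in seller-price terms) shifts: Qd = 351 − 5(P + 5.5).
New equilibrium: consumers pay $9, sellers receive $3.5, Q = 306. (Wedge: Pb − Ps = 5.5.)
Revenue = t · Q = 5.5 · 306 = $1683.

Tax revenue = $1683.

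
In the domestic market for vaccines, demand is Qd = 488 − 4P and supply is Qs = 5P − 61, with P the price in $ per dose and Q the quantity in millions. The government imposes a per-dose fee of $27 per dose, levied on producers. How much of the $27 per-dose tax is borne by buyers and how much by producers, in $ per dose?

Buyers bear $15 per dose; producers bear $12 per dose.

Before the tax: set 488 − 4P = 5P − 61 → P* = $61, Q* = 244.
With the tax collected from producers, supply shifts: Qs = 5(P − 27) − 61.
Solving gives Q = 184 with buyers paying $76 and producers receiving $49 (the $27 wedge).
Burden on buyers: $15; on producers: $12. (They sum to $27.)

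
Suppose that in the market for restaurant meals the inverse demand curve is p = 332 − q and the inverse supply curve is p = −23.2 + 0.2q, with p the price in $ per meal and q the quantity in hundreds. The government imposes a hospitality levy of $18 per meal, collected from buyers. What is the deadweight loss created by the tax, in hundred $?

Rewrite in direct form: qd = 332 − p and qs = 5p + 116.
Before the tax: set 332 − p = 5p + 116 → p* = $36, q* = 296.
With the tax collected from buyers, demand (in seller-price terms) shifts: qd = 332 − (p + 18).
Solving gives q = 281 with buyers paying $51 and suppliers receiving $33 (the $18 wedge).
Quantity falls by |ΔQ| = |296 − 281| = 15.
DWL = ½ · t · |ΔQ| = ½ · 18 · 15 = $135.

Deadweight loss = $135 hundred.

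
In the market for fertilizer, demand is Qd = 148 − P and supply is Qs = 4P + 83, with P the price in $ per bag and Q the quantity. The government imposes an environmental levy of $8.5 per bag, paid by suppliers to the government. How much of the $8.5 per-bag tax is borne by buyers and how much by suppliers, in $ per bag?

Before the tax: set 148 − P = 4P + 83 → P* = $13, Q* = 135.
With the tax collected from suppliers, supply shifts: Qs = 4(P − 8.5) + 83.
New equilibrium: buyers pay $19.8, suppliers receive $11.3, Q = 128.2. (Wedge: Pb − Ps = 8.5.)
Burden on buyers: $6.8; on suppliers: $1.7. (They sum to $8.5.)

Buyers bear $6.8 per bag; suppliers bear $1.7 per bag.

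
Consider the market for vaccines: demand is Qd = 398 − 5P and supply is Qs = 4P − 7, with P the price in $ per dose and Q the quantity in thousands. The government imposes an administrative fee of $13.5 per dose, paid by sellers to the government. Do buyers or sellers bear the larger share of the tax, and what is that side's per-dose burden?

Sellers bear the larger share: $7.5 per dose.

Before the tax: set 398 − 5P = 4P − 7 → P* = $45, Q* = 173.
With the tax collected from sellers, supply shifts: Qs = 4(P − 13.5) − 7.
Solving gives Q = 143 with buyers paying $51 and sellers receiving $37.5 (the $13.5 wedge).
Per-dose burden: buyers $6, sellers $7.5.
Sellers take the larger share because supply is less price-elastic here (demand slope 5 vs supply slope 4).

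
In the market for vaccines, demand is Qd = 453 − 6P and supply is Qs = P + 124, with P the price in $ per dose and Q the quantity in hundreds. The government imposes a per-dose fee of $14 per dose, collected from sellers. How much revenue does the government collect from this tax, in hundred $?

Before the tax: set 453 − 6P = P + 124 → P* = $47, Q* = 171.
With the tax collected from sellers, supply shifts: Qs = (P − 14) + 124.
Solving gives Q = 159 with buyers paying $49 and sellers receiving $35 (the $14 wedge).
Revenue = t · Q = 14 · 159 = $2226.

Tax revenue = $2226 hundred.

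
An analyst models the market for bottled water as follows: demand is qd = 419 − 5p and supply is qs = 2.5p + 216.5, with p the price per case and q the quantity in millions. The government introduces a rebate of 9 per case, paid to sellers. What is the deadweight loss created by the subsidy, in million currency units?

Deadweight loss = 67.5 million.

Without the subsidy, 419 − 5p = 2.5p + 216.5 gives 7.5p = 202.5, so p* = 27 and q* = 284.
With a per-unit subsidy paid to sellers, each receives p + 9 per unit sold, so supply becomes qs = 2.5(p + 9) + 216.5.
New equilibrium: buyers pay 24, sellers receive 33, q = 299. (Wedge: pb − ps = −9.)
Quantity rises by |ΔQ| = |284 − 299| = 15.
DWL = ½ · t · |ΔQ| = ½ · 9 · 15 = 67.5.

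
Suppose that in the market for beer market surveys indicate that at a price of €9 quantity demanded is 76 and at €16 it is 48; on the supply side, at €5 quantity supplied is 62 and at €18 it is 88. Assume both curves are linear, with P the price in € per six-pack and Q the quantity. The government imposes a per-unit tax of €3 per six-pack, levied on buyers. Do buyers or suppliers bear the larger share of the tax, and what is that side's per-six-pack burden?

Demand slope: (48 − 76)/(16 − 9) = -4, so Qd = 112 − 4P.
Supply slope: (88 − 62)/(18 − 5) = 2, so Qs = 2P + 52.
Without the tax, 112 − 4P = 2P + 52 gives 6P = 60, so P* = €10 and Q* = 72.
With the tax collected from buyers, demand (in seller-price terms) shifts: Qd = 112 − 4(P + 3).
New equilibrium: buyers pay €11, suppliers receive €8, Q = 68. (Wedge: Pb − Ps = 3.)
Per-six-pack burden: buyers €1, suppliers €2.
Suppliers take the larger share because supply is less price-elastic here (demand slope 4 vs supply slope 2).
The less price-elastic side of the market bears the larger share of a per-unit tax.

Suppliers bear the larger share: €2 per six-pack.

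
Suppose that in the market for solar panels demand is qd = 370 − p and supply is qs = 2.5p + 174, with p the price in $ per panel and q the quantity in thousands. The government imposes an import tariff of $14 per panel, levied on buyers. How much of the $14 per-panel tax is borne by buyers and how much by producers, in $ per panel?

Without the tax, 370 − p = 2.5p + 174 gives 3.5p = 196, so p* = $56 and q* = 314.
With the tax collected from buyers, demand (in seller-price terms) shifts: qd = 370 − (p + 14).
Solving gives q = 304 with buyers paying $66 and producers receiving $52 (the $14 wedge).
Burden on buyers: $10; on producers: $4. (They sum to $14.)

Buyers bear $10 per panel; producers bear $4 per panel.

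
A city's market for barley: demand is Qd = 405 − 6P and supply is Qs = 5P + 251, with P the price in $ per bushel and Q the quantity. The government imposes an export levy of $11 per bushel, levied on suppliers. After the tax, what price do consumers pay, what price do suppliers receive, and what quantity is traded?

Without the tax, 405 − 6P = 5P + 251 gives 11P = 154, so P* = $14 and Q* = 321.
With the tax collected from suppliers, supply shifts: Qs = 5(P − 11) + 251.
New equilibrium: consumers pay $19, suppliers receive $8, Q = 291. (Wedge: Pb − Ps = 11.)

Consumers pay $19; suppliers receive $8; quantity = 291.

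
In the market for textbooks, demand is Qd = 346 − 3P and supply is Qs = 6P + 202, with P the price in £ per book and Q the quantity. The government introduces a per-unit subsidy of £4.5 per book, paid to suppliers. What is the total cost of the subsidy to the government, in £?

Without the subsidy, 346 − 3P = 6P + 202 gives 9P = 144, so P* = £16 and Q* = 298.
With a per-unit subsidy paid to suppliers, each receives P + 4.5 per unit sold, so supply becomes Qs = 6(P + 4.5) + 202.
New equilibrium: consumers pay £13, suppliers receive £17.5, Q = 307. (Wedge: Pb − Ps = −4.5.)
Outlay = t · Q = 4.5 · 307 = £1381.5.

Government outlay = £1381.5.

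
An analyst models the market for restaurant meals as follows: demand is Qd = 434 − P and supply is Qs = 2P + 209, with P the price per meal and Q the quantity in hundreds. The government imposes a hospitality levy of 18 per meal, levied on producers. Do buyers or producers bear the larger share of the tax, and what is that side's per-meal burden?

Before the tax: set 434 − P = 2P + 209 → P* = 75, Q* = 359.
With the tax collected from producers, supply shifts: Qs = 2(P − 18) + 209.
New equilibrium: buyers pay 87, producers receive 69, Q = 347. (Wedge: Pb − Ps = 18.)
Per-meal burden: buyers 12, producers 6.
Buyers take the larger share because demand is less price-elastic here (demand slope 1 vs supply slope 2).
The less price-elastic side of the market bears the larger share of a per-unit tax.

Buyers bear the larger share: 12 per meal.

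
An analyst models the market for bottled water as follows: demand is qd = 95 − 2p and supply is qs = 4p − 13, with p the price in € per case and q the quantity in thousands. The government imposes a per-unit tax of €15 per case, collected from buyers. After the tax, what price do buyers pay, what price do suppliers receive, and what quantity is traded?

Buyers pay €28; suppliers receive €13; quantity = 39.

Before the tax: set 95 − 2p = 4p − 13 → p* = €18, q* = 59.
With the tax collected from buyers, demand (in seller-price terms) shifts: qd = 95 − 2(p + 15).
New equilibrium: buyers pay €28, suppliers receive €13, q = 39. (Wedge: pb − ps = 15.)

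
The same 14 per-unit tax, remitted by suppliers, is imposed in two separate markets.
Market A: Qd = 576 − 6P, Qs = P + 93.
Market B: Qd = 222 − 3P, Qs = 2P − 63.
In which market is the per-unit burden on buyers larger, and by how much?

Market A: pre-tax P* = 69, Q* = 162; post-tax Q = 150; per-unit burden on buyers = 2.
Market B: pre-tax P* = 57, Q* = 51; post-tax Q = 34.2; per-unit burden on buyers = 5.6.
Difference: 2 vs 5.6 → market B is larger by 3.6.

Market B, by 3.6.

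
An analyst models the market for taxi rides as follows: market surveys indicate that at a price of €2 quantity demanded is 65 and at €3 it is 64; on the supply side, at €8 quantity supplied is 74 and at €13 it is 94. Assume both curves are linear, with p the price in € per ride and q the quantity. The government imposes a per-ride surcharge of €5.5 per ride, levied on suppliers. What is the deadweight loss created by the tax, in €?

Demand slope: (64 − 65)/(3 − 2) = -1, so qd = 67 − p.
Supply slope: (94 − 74)/(13 − 8) = 4, so qs = 4p + 42.
Without the tax, 67 − p = 4p + 42 gives 5p = 25, so p* = €5 and q* = 62.
With the tax collected from suppliers, supply shifts: qs = 4(p − 5.5) + 42.
New equilibrium: buyers pay €9.4, suppliers receive €3.9, q = 57.6. (Wedge: pb − ps = 5.5.)
Quantity falls by |ΔQ| = |62 − 57.6| = 4.4.
DWL = ½ · t · |ΔQ| = ½ · 5.5 · 4.4 = €12.1.

Deadweight loss = €12.1.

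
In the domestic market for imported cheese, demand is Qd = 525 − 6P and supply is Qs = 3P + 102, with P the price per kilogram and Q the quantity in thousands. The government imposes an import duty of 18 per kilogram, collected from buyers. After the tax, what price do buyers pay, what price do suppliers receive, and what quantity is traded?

Without the tax, 525 − 6P = 3P + 102 gives 9P = 423, so P* = 47 and Q* = 243.
With the tax collected from buyers, demand (in seller-price terms) shifts: Qd = 525 − 6(P + 18).
New equilibrium: buyers pay 53, suppliers receive 35, Q = 207. (Wedge: Pb − Ps = 18.)

Buyers pay 53; suppliers receive 35; quantity = 207.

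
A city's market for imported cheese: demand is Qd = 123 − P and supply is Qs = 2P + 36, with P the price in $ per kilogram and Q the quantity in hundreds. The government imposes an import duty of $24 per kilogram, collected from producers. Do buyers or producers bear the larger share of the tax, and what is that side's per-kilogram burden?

Buyers bear the larger share: $16 per kilogram.

Without the tax, 123 − P = 2P + 36 gives 3P = 87, so P* = $29 and Q* = 94.
With the tax collected from producers, supply shifts: Qs = 2(P − 24) + 36.
New equilibrium: buyers pay $45, producers receive $21, Q = 78. (Wedge: Pb − Ps = 24.)
Per-kilogram burden: buyers $16, producers $8.
Buyers take the larger share because demand is less price-elastic here (demand slope 1 vs supply slope 2).
The less price-elastic side of the market bears the larger share of a per-unit tax.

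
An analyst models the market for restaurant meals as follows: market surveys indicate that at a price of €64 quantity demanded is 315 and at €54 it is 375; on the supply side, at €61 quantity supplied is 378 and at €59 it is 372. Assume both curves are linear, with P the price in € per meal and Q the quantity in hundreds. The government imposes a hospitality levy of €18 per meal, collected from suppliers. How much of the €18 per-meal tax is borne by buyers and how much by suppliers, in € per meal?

Buyers bear €6 per meal; suppliers bear €12 per meal.

Demand slope: (375 − 315)/(54 − 64) = -6, so Qd = 699 − 6P.
Supply slope: (372 − 378)/(59 − 61) = 3, so Qs = 3P + 195.
Before the tax: set 699 − 6P = 3P + 195 → P* = €56, Q* = 363.
With the tax collected from suppliers, supply shifts: Qs = 3(P − 18) + 195.
Solving gives Q = 327 with buyers paying €62 and suppliers receiving €44 (the €18 wedge).
Burden on buyers: €6; on suppliers: €12. (They sum to €18.)
The less price-elastic side of the market bears the larger share of a per-unit tax.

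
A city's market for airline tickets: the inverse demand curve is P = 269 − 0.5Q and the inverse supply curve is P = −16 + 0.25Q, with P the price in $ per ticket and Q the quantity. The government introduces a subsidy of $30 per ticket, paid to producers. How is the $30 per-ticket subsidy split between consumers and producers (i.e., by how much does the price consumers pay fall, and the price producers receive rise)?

Consumers gain $20 per ticket; producers gain $10 per ticket.

Rewrite in direct form: Qd = 538 − 2P and Qs = 4P + 64.
Before the subsidy: set 538 − 2P = 4P + 64 → P* = $79, Q* = 380.
With a per-unit subsidy paid to producers, each receives P + 30 per unit sold, so supply becomes Qs = 4(P + 30) + 64.
Solving gives Q = 420 with consumers paying $59 and producers receiving $89 (the $30 wedge).
Gain to consumers: $20; to producers: $10. (They sum to $30.)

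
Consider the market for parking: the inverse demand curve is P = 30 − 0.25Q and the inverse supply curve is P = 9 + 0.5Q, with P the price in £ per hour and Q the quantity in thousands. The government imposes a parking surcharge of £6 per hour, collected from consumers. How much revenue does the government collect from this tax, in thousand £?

Rewrite in direct form: Qd = 120 − 4P and Qs = 2P − 18.
Without the tax, 120 − 4P = 2P − 18 gives 6P = 138, so P* = £23 and Q* = 28.
With the tax collected from consumers, demand (in seller-price terms) shifts: Qd = 120 − 4(P + 6).
Solving gives Q = 20 with consumers paying £25 and suppliers receiving £19 (the £6 wedge).
Revenue = t · Q = 6 · 20 = £120.

Tax revenue = £120 thousand.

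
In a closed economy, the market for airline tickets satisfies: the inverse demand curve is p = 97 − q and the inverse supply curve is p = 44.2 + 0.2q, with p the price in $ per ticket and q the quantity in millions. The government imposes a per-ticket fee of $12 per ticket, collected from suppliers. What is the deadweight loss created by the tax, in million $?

Deadweight loss = $60 million.

Rewrite in direct form: qd = 97 − p and qs = 5p − 221.
Before the tax: set 97 − p = 5p − 221 → p* = $53, q* = 44.
With the tax collected from suppliers, supply shifts: qs = 5(p − 12) − 221.
Solving gives q = 34 with buyers paying $63 and suppliers receiving $51 (the $12 wedge).
Quantity falls by |ΔQ| = |44 − 34| = 10.
DWL = ½ · t · |ΔQ| = ½ · 12 · 10 = $60.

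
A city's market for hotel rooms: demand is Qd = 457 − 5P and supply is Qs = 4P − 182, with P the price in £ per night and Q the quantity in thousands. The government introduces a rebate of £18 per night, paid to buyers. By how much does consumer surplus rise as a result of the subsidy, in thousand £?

Consumer surplus rises by £976 thousand.

Without the subsidy, 457 − 5P = 4P − 182 gives 9P = 639, so P* = £71 and Q* = 102.
With a per-unit subsidy paid to buyers, each effectively pays P − 18, so demand becomes Qd = 457 − 5(P − 18).
Solving gives Q = 142 with buyers paying £63 and sellers receiving £81 (the £18 wedge).
ΔCS is the trapezoid between Q = 142 and Q = 102 of height £8: ½ · (102 + 142) · 8 = £976.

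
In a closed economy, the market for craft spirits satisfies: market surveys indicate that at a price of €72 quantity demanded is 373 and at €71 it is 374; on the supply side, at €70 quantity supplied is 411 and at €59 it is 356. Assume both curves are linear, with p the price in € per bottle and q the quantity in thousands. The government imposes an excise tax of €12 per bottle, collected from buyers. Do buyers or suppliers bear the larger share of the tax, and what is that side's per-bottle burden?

Demand slope: (374 − 373)/(71 − 72) = -1, so qd = 445 − p.
Supply slope: (356 − 411)/(59 − 70) = 5, so qs = 5p + 61.
Before the tax: set 445 − p = 5p + 61 → p* = €64, q* = 381.
With the tax collected from buyers, demand (in seller-price terms) shifts: qd = 445 − (p + 12).
Solving gives q = 371 with buyers paying €74 and suppliers receiving €62 (the €12 wedge).
Per-bottle burden: buyers €10, suppliers €2.
Buyers take the larger share because demand is less price-elastic here (demand slope 1 vs supply slope 5).
The less price-elastic side of the market bears the larger share of a per-unit tax.

Buyers bear the larger share: €10 per bottle.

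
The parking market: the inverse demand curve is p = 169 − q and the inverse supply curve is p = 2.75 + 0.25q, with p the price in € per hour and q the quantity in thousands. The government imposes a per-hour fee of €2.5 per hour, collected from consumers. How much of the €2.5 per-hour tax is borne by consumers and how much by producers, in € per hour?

Rewrite in direct form: qd = 169 − p and qs = 4p − 11.
Before the tax: set 169 − p = 4p − 11 → p* = €36, q* = 133.
With the tax collected from consumers, demand (in seller-price terms) shifts: qd = 169 − (p + 2.5).
Solving gives q = 131 with consumers paying €38 and producers receiving €35.5 (the €2.5 wedge).
Burden on consumers: €2; on producers: €0.5. (They sum to €2.5.)

Consumers bear €2 per hour; producers bear €0.5 per hour.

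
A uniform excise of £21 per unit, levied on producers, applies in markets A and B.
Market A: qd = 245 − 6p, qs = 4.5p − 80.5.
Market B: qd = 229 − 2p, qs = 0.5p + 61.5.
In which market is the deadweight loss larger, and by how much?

Market A, by £478.8.

Market A: pre-tax p* = £31, q* = 59; post-tax q = 5; deadweight loss = £567.
Market B: pre-tax p* = £67, q* = 95; post-tax q = 86.6; deadweight loss = £88.2.
Difference: £567 vs £88.2 → market A is larger by £478.8.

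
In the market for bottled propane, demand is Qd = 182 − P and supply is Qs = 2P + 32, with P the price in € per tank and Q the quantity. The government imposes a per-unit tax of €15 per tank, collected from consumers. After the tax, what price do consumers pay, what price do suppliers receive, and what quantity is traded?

Consumers pay €60; suppliers receive €45; quantity = 122.

Without the tax, 182 − P = 2P + 32 gives 3P = 150, so P* = €50 and Q* = 132.
With the tax collected from consumers, demand (in seller-price terms) shifts: Qd = 182 − (P + 15).
New equilibrium: consumers pay €60, suppliers receive €45, Q = 122. (Wedge: Pb − Ps = 15.)
The less price-elastic side of the market bears the larger share of a per-unit tax.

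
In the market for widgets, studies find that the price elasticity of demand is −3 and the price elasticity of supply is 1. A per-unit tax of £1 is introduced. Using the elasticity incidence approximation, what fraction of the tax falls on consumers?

Consumers' share ≈ 0.25.

Incidence ratio: consumers' share ≈ εs / (εs + |εd|) = 1 / (1 + 3) = 0.25.
Supply is the less elastic side, so consumers bear the smaller share.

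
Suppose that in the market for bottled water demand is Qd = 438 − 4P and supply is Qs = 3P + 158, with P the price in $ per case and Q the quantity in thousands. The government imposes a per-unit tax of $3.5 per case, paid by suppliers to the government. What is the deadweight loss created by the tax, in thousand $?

Deadweight loss = $10.5 thousand.

Before the tax: set 438 − 4P = 3P + 158 → P* = $40, Q* = 278.
With the tax collected from suppliers, supply shifts: Qs = 3(P − 3.5) + 158.
Solving gives Q = 272 with buyers paying $41.5 and suppliers receiving $38 (the $3.5 wedge).
Quantity falls by |ΔQ| = |278 − 272| = 6.
DWL = ½ · t · |ΔQ| = ½ · 3.5 · 6 = $10.5.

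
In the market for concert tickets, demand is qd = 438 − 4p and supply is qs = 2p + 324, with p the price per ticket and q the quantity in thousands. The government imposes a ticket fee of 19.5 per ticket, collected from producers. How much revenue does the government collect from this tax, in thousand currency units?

Tax revenue = 6552 thousand.

Before the tax: set 438 − 4p = 2p + 324 → p* = 19, q* = 362.
With the tax collected from producers, supply shifts: qs = 2(p − 19.5) + 324.
New equilibrium: consumers pay 25.5, producers receive 6, q = 336. (Wedge: pb − ps = 19.5.)
Revenue = t · Q = 19.5 · 336 = 6552.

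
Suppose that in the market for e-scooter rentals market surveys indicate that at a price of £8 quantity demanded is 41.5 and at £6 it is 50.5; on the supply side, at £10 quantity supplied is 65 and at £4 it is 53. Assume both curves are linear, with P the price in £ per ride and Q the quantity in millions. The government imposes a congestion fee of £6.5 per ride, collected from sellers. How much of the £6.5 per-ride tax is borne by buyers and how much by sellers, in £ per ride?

Buyers bear £2 per ride; sellers bear £4.5 per ride.

Demand slope: (50.5 − 41.5)/(6 − 8) = -4.5, so Qd = 77.5 − 4.5P.
Supply slope: (53 − 65)/(4 − 10) = 2, so Qs = 2P + 45.
Without the tax, 77.5 − 4.5P = 2P + 45 gives 6.5P = 32.5, so P* = £5 and Q* = 55.
With the tax collected from sellers, supply shifts: Qs = 2(P − 6.5) + 45.
New equilibrium: buyers pay £7, sellers receive £0.5, Q = 46. (Wedge: Pb − Ps = 6.5.)
Burden on buyers: £2; on sellers: £4.5. (They sum to £6.5.)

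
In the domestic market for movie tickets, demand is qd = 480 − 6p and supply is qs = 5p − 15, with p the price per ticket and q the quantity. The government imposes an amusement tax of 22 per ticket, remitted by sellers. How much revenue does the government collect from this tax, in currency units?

Tax revenue = 3300.

Before the tax: set 480 − 6p = 5p − 15 → p* = 45, q* = 210.
With the tax collected from sellers, supply shifts: qs = 5(p − 22) − 15.
New equilibrium: consumers pay 55, sellers receive 33, q = 150. (Wedge: pb − ps = 22.)
Revenue = t · Q = 22 · 150 = 3300.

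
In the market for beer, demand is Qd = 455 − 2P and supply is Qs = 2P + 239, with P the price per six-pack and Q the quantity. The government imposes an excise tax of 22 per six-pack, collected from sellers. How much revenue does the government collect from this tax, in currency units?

Tax revenue = 7150.

Without the tax, 455 − 2P = 2P + 239 gives 4P = 216, so P* = 54 and Q* = 347.
With the tax collected from sellers, supply shifts: Qs = 2(P − 22) + 239.
Solving gives Q = 325 with consumers paying 65 and sellers receiving 43 (the 22 wedge).
Revenue = t · Q = 22 · 325 = 7150.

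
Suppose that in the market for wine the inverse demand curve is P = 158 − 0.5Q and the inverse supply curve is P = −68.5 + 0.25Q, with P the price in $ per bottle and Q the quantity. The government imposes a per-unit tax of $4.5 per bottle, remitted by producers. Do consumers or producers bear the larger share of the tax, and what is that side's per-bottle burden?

Consumers bear the larger share: $3 per bottle.

Inverting to Q(P) form: Qd = 316 − 2P; Qs = 4P + 274.
Without the tax, 316 − 2P = 4P + 274 gives 6P = 42, so P* = $7 and Q* = 302.
With the tax collected from producers, supply shifts: Qs = 4(P − 4.5) + 274.
Solving gives Q = 296 with consumers paying $10 and producers receiving $5.5 (the $4.5 wedge).
Per-bottle burden: consumers $3, producers $1.5.
Consumers take the larger share because demand is less price-elastic here (demand slope 2 vs supply slope 4).
The less price-elastic side of the market bears the larger share of a per-unit tax.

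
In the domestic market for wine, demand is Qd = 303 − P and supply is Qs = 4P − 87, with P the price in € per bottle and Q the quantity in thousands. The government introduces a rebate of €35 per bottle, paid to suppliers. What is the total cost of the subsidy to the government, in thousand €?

Without the subsidy, 303 − P = 4P − 87 gives 5P = 390, so P* = €78 and Q* = 225.
With a per-unit subsidy paid to suppliers, each receives P + 35 per unit sold, so supply becomes Qs = 4(P + 35) − 87.
New equilibrium: buyers pay €50, suppliers receive €85, Q = 253. (Wedge: Pb − Ps = −35.)
Outlay = t · Q = 35 · 253 = €8855.

Government outlay = €8855 thousand.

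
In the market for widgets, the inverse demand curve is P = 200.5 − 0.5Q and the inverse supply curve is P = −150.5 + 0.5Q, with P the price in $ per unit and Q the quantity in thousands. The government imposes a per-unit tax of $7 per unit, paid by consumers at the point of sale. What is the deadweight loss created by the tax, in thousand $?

Deadweight loss = $24.5 thousand.

Rewrite in direct form: Qd = 401 − 2P and Qs = 2P + 301.
Before the tax: set 401 − 2P = 2P + 301 → P* = $25, Q* = 351.
With the tax collected from consumers, demand (in seller-price terms) shifts: Qd = 401 − 2(P + 7).
New equilibrium: consumers pay $28.5, suppliers receive $21.5, Q = 344. (Wedge: Pb − Ps = 7.)
Quantity falls by |ΔQ| = |351 − 344| = 7.
DWL = ½ · t · |ΔQ| = ½ · 7 · 7 = $24.5.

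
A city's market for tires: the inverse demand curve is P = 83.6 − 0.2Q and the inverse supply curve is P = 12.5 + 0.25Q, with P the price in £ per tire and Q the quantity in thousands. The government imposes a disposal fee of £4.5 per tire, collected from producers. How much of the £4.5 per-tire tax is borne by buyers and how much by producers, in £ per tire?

Rewrite in direct form: Qd = 418 − 5P and Qs = 4P − 50.
Before the tax: set 418 − 5P = 4P − 50 → P* = £52, Q* = 158.
With the tax collected from producers, supply shifts: Qs = 4(P − 4.5) − 50.
Solving gives Q = 148 with buyers paying £54 and producers receiving £49.5 (the £4.5 wedge).
Burden on buyers: £2; on producers: £2.5. (They sum to £4.5.)

Buyers bear £2 per tire; producers bear £2.5 per tire.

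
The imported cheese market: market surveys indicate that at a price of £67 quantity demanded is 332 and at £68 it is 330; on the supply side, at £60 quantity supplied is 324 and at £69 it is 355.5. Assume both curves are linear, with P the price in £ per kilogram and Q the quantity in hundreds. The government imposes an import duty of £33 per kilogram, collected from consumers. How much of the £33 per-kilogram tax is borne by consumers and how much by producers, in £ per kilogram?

Demand slope: (330 − 332)/(68 − 67) = -2, so Qd = 466 − 2P.
Supply slope: (355.5 − 324)/(69 − 60) = 3.5, so Qs = 3.5P + 114.
Without the tax, 466 − 2P = 3.5P + 114 gives 5.5P = 352, so P* = £64 and Q* = 338.
With the tax collected from consumers, demand (in seller-price terms) shifts: Qd = 466 − 2(P + 33).
New equilibrium: consumers pay £85, producers receive £52, Q = 296. (Wedge: Pb − Ps = 33.)
Burden on consumers: £21; on producers: £12. (They sum to £33.)

Consumers bear £21 per kilogram; producers bear £12 per kilogram.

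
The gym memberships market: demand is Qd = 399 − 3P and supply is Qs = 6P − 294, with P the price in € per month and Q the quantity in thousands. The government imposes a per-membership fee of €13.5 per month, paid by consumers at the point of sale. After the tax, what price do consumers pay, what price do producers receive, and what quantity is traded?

Consumers pay €86; producers receive €72.5; quantity = 141.

Before the tax: set 399 − 3P = 6P − 294 → P* = €77, Q* = 168.
With the tax collected from consumers, demand (in seller-price terms) shifts: Qd = 399 − 3(P + 13.5).
New equilibrium: consumers pay €86, producers receive €72.5, Q = 141. (Wedge: Pb − Ps = 13.5.)
The less price-elastic side of the market bears the larger share of a per-unit tax.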